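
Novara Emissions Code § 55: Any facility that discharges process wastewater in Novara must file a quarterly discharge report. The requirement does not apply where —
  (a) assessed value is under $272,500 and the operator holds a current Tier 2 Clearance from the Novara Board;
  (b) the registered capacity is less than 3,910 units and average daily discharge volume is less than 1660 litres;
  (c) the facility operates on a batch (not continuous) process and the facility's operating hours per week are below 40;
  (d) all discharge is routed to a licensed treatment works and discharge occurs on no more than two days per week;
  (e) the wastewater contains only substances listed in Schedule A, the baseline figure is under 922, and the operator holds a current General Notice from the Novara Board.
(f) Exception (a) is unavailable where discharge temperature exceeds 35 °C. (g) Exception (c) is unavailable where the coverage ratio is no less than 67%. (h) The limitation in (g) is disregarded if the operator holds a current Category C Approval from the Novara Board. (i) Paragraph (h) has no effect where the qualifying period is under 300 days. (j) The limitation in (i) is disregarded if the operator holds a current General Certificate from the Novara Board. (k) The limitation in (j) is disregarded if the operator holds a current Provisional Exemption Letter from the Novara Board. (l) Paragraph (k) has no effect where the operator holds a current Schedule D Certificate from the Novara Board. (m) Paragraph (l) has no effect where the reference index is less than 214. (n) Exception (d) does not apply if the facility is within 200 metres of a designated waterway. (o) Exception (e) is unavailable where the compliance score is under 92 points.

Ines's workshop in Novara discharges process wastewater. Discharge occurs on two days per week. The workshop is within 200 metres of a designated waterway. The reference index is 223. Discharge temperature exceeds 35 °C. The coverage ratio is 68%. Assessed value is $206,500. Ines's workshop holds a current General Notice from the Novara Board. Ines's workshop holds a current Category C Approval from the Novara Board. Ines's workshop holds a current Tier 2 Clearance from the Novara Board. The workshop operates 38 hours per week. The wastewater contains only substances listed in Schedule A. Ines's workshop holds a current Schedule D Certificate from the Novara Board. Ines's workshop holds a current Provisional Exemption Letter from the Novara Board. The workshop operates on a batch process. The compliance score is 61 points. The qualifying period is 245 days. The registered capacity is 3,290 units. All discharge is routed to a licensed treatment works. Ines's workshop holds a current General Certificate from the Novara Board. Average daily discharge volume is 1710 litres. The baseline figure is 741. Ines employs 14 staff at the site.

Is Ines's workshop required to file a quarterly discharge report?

No — exception (c) applies; Ines's workshop is not required to file a quarterly discharge report.

Exception (a) is satisfied on its face — assessed value is $206,500, under the $272,500 limit; a current Tier 2 Clearance is held. But applying paragraph (f): (f) operates against (a): discharge temperature exceeds 35 °C. So (a) is unavailable.
Exception (b) does not apply: average daily discharge volume is 1710 litres, not less than 1660 litres.
All of (c)'s requirements are met (the facility operates on a batch process; the facility's operating hours per week are 38, below the 40 limit). As to paragraphs (g)–(m): (g) would limit (c) — the coverage ratio is 68%, meeting the 67% threshold — but (h) sets (g) aside: (h) operates against (g): a current Category C Approval is held. (i) operates (the qualifying period is 245 days, under the 300 days limit), but is itself disapplied by (j): (j) operates against (i): a current General Certificate is held. (k) is triggered (a current Provisional Exemption Letter is held), but yields to (l): (l) applies — a current Schedule D Certificate is held. (m), which would lift (l), is not engaged — the reference index is 223, not less than 214. Exception (c) stands.
Exception (d): discharge is routed to a licensed treatment works; discharge occurs on no more than two days per week — every condition holds. However, paragraph (n) must be considered: (n) operates against (d): the workshop is within 200 m of a designated waterway. Exception (d) does not apply.
Exception (e)'s conditions are all satisfied: the wastewater is Schedule-A-only; the baseline figure is 741, under the 922 limit; a current General Notice is held. But applying paragraph (o): (o) operates against (e): the compliance score is 61 points, under the 92 points limit. Exception (e) does not apply.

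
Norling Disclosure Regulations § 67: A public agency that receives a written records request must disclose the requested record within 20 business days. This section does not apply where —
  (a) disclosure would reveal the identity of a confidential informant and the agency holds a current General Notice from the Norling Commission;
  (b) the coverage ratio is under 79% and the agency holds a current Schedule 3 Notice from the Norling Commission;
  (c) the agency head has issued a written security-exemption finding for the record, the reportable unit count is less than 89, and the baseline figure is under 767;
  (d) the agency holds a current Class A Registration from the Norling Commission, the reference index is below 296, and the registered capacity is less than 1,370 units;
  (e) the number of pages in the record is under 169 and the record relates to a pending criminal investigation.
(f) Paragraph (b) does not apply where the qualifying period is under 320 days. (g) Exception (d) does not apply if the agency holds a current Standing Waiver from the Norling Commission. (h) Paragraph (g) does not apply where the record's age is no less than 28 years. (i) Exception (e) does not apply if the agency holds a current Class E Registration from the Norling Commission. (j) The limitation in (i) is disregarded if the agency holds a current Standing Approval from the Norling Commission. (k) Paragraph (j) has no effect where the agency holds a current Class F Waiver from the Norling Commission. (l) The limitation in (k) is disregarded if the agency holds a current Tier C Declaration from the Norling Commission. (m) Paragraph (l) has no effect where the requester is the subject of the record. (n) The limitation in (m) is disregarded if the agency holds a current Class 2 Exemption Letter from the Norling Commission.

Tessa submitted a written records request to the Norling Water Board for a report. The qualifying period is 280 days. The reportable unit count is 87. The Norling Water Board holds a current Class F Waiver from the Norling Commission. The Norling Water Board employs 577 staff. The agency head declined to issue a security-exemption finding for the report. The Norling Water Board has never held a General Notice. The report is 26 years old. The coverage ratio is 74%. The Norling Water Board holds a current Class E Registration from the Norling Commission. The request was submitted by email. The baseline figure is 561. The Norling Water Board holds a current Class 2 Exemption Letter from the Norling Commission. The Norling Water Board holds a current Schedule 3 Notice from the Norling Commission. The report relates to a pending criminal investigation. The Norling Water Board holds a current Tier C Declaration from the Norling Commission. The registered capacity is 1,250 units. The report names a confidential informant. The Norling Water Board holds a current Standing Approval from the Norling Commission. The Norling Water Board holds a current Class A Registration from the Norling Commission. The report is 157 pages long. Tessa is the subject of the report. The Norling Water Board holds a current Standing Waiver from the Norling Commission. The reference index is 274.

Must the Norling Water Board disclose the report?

No — exception (e) applies; the Norling Water Board is not required to disclose the report.

Exception (a) fails — no current General Notice is held.
Exception (b)'s conditions are all satisfied: the coverage ratio is 74%, under the 79% limit; a current Schedule 3 Notice is held. However, paragraph (f) must be considered: (f) is engaged — the qualifying period is 280 days, under the 320 days limit. So (b) is unavailable.
Exception (c) requires that the agency head has issued a written security-exemption finding for the record; but the agency head declined to issue a security-exemption finding, so (c) is unavailable.
Exception (d) is satisfied on its face — a current Class A Registration is held; the reference index is 274, below the 296 limit; the registered capacity is 1,250 units, less than the 1,370 units limit. But: (g) operates — a current Standing Waiver is held. (h), which would lift (g), is not engaged — the record's age is 26 years, short of 28 years. So (d) is unavailable.
Exception (e)'s conditions are all satisfied: the number of pages in the record is 157, under the 169 limit; the report relates to a pending investigation. Applying paragraphs (i)–(n): (i) would limit (e) — a current Class E Registration is held — but (j) sets (i) aside: (j) operates — a current Standing Approval is held. (k) is triggered (a current Class F Waiver is held), but is set aside by (l): (l) operates against (k): a current Tier C Declaration is held. (m) applies (Tessa is the subject of the report), but is displaced by (n): (n) is engaged — a current Class 2 Exemption Letter is held. So (e) applies.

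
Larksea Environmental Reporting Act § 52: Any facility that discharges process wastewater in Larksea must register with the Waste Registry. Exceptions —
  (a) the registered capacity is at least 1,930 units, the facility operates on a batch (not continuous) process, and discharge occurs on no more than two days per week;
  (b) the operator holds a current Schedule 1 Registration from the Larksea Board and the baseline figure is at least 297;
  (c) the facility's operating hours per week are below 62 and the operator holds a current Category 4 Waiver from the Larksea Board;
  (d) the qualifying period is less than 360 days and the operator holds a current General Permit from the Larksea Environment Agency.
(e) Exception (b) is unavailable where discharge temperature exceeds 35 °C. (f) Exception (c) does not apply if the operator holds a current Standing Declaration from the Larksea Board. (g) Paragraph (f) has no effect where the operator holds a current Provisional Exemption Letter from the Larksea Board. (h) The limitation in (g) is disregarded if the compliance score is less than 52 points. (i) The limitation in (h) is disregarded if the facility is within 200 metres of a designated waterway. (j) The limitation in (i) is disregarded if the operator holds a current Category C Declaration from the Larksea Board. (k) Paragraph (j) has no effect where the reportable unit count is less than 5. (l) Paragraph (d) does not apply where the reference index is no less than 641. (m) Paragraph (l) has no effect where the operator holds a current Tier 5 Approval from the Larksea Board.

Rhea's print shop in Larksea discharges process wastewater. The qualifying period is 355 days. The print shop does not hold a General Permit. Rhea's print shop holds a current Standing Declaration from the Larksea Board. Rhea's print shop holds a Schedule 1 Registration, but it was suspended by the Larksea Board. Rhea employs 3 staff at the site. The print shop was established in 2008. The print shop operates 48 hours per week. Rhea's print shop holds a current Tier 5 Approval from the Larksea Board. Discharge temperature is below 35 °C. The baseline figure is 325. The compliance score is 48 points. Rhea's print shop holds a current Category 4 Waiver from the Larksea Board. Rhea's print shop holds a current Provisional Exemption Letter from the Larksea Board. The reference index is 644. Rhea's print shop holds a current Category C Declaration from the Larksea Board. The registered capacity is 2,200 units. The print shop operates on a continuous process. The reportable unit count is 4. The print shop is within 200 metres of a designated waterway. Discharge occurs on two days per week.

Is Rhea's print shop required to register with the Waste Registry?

Exception (a) requires that the facility operates on a batch (not continuous) process; but the facility operates on a continuous process, so (a) is unavailable.
Exception (b) does not apply: there is no Schedule 1 Registration in force.
Exception (c) is satisfied on its face — the facility's operating hours per week are 48, below the 62 limit; a current Category 4 Waiver is held. As to paragraphs (f)–(k): (f) would limit (c) — a current Standing Declaration is held — but (g) sets (f) aside: (g) applies — a current Provisional Exemption Letter is held. (h) would limit (g) — the compliance score is 48 points, less than the 52 points limit — but (i) sets (h) aside: (i) is triggered — the print shop is within 200 m of a designated waterway. (j) would limit (i) — a current Category C Declaration is held — but (k) sets (j) aside: (k) operates against (j): the reportable unit count is 4, less than the 5 limit. Exception (c) stands.
Exception (d) requires that the operator holds a current General Permit from the Larksea Environment Agency; but no General Permit is held, so (d) is unavailable.

No — exception (c) applies; Rhea's print shop is not required to register with the Waste Registry.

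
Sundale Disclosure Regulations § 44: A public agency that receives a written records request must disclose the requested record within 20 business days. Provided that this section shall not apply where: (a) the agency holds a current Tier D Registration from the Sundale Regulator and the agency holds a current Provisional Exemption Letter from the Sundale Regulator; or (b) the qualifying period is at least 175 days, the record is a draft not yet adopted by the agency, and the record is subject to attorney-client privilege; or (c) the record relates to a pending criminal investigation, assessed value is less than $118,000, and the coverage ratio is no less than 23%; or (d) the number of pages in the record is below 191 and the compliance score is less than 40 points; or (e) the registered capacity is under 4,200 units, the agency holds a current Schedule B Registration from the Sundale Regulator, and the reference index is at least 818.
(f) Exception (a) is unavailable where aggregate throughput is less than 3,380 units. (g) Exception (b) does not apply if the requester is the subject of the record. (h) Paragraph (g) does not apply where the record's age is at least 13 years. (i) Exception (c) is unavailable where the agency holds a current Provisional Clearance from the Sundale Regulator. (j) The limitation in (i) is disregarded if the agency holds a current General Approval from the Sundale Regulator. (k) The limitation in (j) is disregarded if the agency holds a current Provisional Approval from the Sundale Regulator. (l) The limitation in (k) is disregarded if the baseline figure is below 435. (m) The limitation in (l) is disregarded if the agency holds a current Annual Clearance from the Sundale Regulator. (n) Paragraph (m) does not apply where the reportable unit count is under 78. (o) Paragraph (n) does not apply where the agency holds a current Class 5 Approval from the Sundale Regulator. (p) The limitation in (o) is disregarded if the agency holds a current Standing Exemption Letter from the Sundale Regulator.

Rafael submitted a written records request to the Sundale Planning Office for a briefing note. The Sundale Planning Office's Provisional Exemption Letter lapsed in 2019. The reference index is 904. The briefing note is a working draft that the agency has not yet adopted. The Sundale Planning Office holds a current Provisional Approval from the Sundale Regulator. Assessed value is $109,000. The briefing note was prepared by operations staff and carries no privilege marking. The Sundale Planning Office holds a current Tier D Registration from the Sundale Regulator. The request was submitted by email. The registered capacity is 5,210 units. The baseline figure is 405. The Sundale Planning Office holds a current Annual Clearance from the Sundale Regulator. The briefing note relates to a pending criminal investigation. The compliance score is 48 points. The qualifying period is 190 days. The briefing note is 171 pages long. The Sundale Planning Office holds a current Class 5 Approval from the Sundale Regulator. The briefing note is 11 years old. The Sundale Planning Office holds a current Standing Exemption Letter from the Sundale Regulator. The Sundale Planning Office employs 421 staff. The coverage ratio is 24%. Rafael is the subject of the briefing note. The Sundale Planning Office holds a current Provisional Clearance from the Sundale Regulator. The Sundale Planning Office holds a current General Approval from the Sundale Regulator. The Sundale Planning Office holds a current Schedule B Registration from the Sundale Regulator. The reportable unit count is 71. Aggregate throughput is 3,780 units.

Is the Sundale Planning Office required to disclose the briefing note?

No — exception (c) applies; the Sundale Planning Office is not required to disclose the briefing note.

Exception (a) requires that the agency holds a current Provisional Exemption Letter from the Sundale Regulator; but there is no Provisional Exemption Letter in force, so (a) is unavailable.
Exception (b) fails — the briefing note carries no privilege marking.
Exception (c)'s conditions are all satisfied: the briefing note relates to a pending investigation; assessed value is $109,000, less than the $118,000 limit; the coverage ratio is 24%, meeting the 23% threshold. Considering the limiting provisions: (i) would limit (c) — a current Provisional Clearance is held — but (j) sets (i) aside: (j) operates against (i): a current General Approval is held. (k) operates (a current Provisional Approval is held), but is itself disapplied by (l): (l) operates against (k): the baseline figure is 405, below the 435 limit. (m) would limit (l) — a current Annual Clearance is held — but (n) sets (m) aside: (n) is engaged — the reportable unit count is 71, under the 78 limit. (o) would limit (n) — a current Class 5 Approval is held — but (p) sets (o) aside: (p) operates against (o): a current Standing Exemption Letter is held. Exception (c) stands.
Exception (d) fails — the compliance score is 48 points, not less than 40 points.
Exception (e) requires that the registered capacity is under 4,200 units; but the registered capacity is 5,210 units, not under 4,200 units, so (e) is unavailable.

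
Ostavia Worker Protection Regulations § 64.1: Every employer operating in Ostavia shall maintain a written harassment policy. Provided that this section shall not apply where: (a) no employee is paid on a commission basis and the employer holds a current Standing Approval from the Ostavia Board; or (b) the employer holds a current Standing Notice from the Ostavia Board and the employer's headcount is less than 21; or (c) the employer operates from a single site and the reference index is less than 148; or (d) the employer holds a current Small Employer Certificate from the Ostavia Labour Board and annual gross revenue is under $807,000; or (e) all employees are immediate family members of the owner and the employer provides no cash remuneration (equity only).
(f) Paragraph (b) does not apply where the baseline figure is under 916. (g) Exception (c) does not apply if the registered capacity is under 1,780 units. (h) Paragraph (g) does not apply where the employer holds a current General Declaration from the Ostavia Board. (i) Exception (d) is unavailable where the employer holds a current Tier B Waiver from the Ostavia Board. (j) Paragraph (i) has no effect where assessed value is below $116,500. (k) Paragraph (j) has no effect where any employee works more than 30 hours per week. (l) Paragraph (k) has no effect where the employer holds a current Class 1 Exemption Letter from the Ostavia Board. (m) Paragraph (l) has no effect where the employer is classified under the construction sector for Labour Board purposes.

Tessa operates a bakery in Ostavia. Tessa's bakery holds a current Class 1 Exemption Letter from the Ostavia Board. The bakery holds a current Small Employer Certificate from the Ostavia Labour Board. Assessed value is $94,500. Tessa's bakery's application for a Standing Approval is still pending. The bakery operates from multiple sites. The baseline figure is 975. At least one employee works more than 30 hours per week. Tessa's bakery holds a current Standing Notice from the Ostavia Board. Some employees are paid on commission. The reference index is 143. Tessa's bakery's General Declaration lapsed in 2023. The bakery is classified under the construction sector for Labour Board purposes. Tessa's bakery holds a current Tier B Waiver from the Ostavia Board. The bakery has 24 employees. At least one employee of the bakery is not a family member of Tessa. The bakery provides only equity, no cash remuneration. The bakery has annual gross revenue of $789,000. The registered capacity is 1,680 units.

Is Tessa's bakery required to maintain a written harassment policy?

Exception (a) does not apply: some employees are paid on commission.
Exception (b) does not apply: the employer's headcount is 24, not less than 21.
Exception (c) does not apply: the employer operates from multiple sites.
Exception (d) is satisfied on its face — a current Small Employer Certificate is held; annual gross revenue is $789,000, under the $807,000 limit. But: (i) operates against (d): a current Tier B Waiver is held. (j) would limit (i) — assessed value is $94,500, below the $116,500 limit — but (k) sets (j) aside: (k) operates — at least one employee exceeds 30 hours/week. (l) is engaged (a current Class 1 Exemption Letter is held), but is itself disapplied by (m): (m) operates — the bakery is classified under the construction sector. So (d) is unavailable.
Exception (e) does not apply: at least one employee is not a family member.
No exception displaces § 64.1.

Yes — Tessa's bakery must maintain a written harassment policy.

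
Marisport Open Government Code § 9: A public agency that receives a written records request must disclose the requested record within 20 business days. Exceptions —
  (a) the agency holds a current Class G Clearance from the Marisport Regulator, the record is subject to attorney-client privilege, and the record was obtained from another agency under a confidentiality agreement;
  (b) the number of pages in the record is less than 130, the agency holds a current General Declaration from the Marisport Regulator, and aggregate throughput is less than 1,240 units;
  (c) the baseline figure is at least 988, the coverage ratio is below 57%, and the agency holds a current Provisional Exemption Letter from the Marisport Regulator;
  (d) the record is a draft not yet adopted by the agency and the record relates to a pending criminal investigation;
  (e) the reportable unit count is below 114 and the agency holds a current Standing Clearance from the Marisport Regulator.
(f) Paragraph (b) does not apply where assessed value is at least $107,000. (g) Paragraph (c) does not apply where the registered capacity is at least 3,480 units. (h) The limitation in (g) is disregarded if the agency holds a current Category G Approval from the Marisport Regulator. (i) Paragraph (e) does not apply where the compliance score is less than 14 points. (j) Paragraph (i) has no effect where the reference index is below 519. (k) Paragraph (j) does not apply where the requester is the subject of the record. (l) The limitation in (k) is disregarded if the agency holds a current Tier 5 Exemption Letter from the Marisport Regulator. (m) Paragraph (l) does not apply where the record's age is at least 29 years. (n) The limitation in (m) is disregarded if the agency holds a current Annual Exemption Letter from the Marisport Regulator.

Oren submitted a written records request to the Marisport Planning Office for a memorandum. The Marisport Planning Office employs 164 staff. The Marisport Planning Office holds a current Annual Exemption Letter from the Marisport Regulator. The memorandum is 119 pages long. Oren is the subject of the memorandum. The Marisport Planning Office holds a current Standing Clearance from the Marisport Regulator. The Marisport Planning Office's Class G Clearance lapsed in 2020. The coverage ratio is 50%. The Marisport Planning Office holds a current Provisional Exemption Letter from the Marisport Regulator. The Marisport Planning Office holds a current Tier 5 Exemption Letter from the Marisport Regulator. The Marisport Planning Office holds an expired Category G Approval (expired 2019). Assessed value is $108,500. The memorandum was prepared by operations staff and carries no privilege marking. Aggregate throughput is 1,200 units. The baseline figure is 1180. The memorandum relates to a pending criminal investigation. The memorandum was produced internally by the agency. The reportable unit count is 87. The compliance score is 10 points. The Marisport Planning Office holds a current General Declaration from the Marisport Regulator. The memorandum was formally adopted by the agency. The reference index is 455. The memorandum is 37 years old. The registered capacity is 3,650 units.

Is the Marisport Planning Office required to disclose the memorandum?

No — exception (e) applies; the Marisport Planning Office is not required to disclose the memorandum.

Exception (a) does not apply: the Class G Clearance is not current.
Exception (b)'s conditions are all satisfied: the number of pages in the record is 119, less than the 130 limit; a current General Declaration is held; aggregate throughput is 1,200 units, less than the 1,240 units limit. But: (f) is triggered — assessed value is $108,500, meeting the $107,000 threshold. (b) is therefore removed.
Exception (c): the baseline figure is 1,180, meeting the 988 threshold; the coverage ratio is 50%, below the 57% limit; a current Provisional Exemption Letter is held — every condition holds. But applying paragraphs (g)–(h): (g) operates against (c): the registered capacity is 3,650 units, meeting the 3,480 units threshold. (h), which would lift (g), is not triggered — the Category G Approval is not current. (c) is therefore removed.
Exception (d) requires that the record is a draft not yet adopted by the agency; but the memorandum has been formally adopted, so (d) is unavailable.
Exception (e): the reportable unit count is 87, below the 114 limit; a current Standing Clearance is held — every condition holds. As to paragraphs (i)–(n): (i) would limit (e) — the compliance score is 10 points, less than the 14 points limit — but (j) sets (i) aside: (j) operates — the reference index is 455, below the 519 limit. (k) is engaged (Oren is the subject of the memorandum), but is itself disapplied by (l): (l) operates against (k): a current Tier 5 Exemption Letter is held. (m) would limit (l) — the record's age is 37 years, meeting the 29 years threshold — but (n) sets (m) aside: (n) operates against (m): a current Annual Exemption Letter is held. (e) remains available.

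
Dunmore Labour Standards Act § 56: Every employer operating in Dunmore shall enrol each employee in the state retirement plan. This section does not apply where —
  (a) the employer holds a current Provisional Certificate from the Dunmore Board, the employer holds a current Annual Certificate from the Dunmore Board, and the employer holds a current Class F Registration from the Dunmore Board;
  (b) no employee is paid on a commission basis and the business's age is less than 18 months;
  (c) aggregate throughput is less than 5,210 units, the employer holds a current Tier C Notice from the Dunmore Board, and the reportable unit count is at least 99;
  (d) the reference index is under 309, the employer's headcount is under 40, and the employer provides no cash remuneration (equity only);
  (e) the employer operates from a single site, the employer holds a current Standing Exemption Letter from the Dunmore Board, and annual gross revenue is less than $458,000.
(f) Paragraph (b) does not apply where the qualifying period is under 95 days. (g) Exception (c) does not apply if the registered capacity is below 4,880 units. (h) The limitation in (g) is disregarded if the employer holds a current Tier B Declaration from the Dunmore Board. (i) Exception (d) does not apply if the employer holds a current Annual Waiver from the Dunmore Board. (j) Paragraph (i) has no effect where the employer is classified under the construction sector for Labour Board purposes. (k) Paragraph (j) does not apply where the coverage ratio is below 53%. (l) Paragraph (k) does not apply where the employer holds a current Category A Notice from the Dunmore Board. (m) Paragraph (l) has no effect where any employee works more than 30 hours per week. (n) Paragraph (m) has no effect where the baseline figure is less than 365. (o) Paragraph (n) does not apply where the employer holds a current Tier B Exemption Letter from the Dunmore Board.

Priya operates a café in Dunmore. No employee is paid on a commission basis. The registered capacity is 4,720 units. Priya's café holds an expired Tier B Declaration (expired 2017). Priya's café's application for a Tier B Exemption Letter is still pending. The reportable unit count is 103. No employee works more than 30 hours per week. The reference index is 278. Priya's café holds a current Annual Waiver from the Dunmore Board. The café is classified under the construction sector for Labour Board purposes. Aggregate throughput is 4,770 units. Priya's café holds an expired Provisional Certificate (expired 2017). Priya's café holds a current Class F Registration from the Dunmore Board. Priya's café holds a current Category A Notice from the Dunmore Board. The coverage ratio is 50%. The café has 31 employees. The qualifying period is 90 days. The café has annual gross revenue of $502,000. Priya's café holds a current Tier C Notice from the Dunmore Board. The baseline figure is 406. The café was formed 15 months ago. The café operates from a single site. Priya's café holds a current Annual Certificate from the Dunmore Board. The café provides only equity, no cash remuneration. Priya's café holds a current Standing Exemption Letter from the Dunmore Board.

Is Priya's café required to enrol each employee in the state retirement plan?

Exception (a) requires that the employer holds a current Provisional Certificate from the Dunmore Board; but no current Provisional Certificate is held, so (a) is unavailable.
Exception (b) is satisfied on its face — no employee is paid on commission; the business's age is 15 months, less than the 18 months limit. But: (f) operates — the qualifying period is 90 days, under the 95 days limit. Exception (b) does not apply.
All of (c)'s requirements are met (aggregate throughput is 4,770 units, less than the 5,210 units limit; a current Tier C Notice is held; the reportable unit count is 103, meeting the 99 threshold). But: (g) operates against (c): the registered capacity is 4,720 units, below the 4,880 units limit. (h), which would lift (g), is not triggered — the Tier B Declaration is not current. (c) is therefore removed.
Exception (d) is satisfied on its face — the reference index is 278, under the 309 limit; the employer's headcount is 31, under the 40 limit; remuneration is equity-only. Applying paragraphs (i)–(o): (i) would limit (d) — a current Annual Waiver is held — but (j) sets (i) aside: (j) operates against (i): the café is classified under the construction sector. (k) is engaged (the coverage ratio is 50%, below the 53% limit), but yields to (l): (l) is triggered — a current Category A Notice is held. (m), which would lift (l), is inapplicable — no employee exceeds 30 hours/week. So (d) applies.
Exception (e) fails — annual gross revenue is $502,000, not less than $458,000.

No — exception (d) applies; Priya's café is not required to enrol each employee in the state retirement plan.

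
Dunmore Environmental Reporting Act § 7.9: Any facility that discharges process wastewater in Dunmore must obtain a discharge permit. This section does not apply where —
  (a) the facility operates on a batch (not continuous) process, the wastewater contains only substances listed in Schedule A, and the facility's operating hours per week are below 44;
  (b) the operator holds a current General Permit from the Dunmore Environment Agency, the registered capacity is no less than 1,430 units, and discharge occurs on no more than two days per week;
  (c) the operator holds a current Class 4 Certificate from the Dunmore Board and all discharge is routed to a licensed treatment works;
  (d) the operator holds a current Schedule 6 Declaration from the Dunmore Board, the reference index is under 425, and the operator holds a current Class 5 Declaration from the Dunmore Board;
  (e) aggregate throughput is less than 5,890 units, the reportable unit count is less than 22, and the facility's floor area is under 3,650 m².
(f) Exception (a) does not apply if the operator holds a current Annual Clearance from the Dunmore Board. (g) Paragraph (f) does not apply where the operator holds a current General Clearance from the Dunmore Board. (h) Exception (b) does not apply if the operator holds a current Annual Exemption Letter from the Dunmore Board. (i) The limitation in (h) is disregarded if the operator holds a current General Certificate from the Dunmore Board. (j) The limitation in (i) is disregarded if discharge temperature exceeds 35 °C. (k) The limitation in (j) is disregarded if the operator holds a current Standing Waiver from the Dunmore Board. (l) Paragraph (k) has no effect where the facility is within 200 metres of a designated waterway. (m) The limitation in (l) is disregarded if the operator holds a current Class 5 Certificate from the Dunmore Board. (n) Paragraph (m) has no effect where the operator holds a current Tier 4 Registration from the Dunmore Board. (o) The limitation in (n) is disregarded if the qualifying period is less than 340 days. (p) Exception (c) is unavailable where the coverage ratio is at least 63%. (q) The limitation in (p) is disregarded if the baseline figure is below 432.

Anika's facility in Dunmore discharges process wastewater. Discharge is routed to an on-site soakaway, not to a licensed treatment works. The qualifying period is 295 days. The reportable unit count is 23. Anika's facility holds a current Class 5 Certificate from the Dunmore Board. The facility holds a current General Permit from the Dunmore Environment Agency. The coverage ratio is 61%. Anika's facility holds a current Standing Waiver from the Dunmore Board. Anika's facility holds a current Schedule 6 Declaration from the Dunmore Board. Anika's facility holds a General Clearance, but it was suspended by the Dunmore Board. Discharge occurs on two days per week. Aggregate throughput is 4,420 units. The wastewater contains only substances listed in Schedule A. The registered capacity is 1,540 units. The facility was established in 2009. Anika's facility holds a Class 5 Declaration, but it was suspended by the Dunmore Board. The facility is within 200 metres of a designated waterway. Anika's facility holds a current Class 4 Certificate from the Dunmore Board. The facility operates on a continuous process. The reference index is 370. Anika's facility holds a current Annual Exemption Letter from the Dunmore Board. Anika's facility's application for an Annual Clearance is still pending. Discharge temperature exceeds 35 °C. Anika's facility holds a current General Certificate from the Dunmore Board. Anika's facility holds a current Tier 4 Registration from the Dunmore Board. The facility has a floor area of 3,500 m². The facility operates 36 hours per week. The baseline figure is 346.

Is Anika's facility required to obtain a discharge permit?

Exception (a) fails — the facility operates on a continuous process.
Exception (b) is satisfied on its face — a current General Permit is held; the registered capacity is 1,540 units, meeting the 1,430 units threshold; discharge occurs on no more than two days per week. Under paragraphs (h)–(o): (h) operates (a current Annual Exemption Letter is held), but is displaced by (i): (i) operates against (h): a current General Certificate is held. (j) is triggered (discharge temperature exceeds 35 °C), but is displaced by (k): (k) is engaged — a current Standing Waiver is held. (l) is triggered (the facility is within 200 m of a designated waterway), but is overridden by (m): (m) applies — a current Class 5 Certificate is held. (n) operates (a current Tier 4 Registration is held), but is displaced by (o): (o) operates — the qualifying period is 295 days, less than the 340 days limit. Exception (b) stands.
Exception (c) does not apply: discharge is not routed to a licensed treatment works.
Exception (d) fails — the Class 5 Declaration is not current.
Exception (e) requires that the reportable unit count is less than 22; but the reportable unit count is 23, not less than 22, so (e) is unavailable.

No — exception (b) applies; Anika's facility is not required to obtain a discharge permit.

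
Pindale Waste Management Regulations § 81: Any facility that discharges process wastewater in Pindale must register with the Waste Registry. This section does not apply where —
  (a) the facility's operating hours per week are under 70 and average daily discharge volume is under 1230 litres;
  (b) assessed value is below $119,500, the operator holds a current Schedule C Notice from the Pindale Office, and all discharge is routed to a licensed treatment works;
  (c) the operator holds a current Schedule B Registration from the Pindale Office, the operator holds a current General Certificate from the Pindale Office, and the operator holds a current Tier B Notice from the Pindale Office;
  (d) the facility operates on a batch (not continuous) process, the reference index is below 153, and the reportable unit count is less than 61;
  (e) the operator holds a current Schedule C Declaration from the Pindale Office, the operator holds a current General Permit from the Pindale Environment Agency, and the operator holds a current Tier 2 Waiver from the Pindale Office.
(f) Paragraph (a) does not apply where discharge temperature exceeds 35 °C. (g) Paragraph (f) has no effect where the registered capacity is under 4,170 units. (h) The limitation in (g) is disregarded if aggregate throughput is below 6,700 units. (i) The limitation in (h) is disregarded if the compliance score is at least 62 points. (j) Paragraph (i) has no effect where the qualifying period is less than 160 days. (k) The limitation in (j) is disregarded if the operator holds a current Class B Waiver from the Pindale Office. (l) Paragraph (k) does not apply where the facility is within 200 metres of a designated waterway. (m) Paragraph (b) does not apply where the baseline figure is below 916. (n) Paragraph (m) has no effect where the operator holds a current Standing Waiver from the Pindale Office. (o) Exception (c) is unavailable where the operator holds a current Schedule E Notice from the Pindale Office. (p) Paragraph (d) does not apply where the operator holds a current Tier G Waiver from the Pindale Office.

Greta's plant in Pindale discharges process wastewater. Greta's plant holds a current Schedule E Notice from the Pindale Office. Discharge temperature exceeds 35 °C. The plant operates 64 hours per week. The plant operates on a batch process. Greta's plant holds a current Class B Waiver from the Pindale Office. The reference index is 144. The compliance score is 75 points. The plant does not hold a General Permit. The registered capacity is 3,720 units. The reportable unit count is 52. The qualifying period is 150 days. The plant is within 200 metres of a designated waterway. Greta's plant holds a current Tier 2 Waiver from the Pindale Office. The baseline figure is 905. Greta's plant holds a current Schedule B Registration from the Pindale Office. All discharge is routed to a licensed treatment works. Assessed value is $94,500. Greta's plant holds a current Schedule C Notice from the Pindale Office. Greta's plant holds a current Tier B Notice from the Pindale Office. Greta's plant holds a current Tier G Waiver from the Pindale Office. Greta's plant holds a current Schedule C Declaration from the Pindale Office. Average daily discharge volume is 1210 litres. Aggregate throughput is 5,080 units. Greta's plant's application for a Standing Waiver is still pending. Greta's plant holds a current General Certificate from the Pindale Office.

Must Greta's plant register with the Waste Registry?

Exception (a) is satisfied on its face — the facility's operating hours per week are 64, under the 70 limit; average daily discharge volume is 1210 litres, under the 1230 litres limit. However, paragraphs (f)–(l) must be considered: (f) is engaged — discharge temperature exceeds 35 °C. (g) would limit (f) — the registered capacity is 3,720 units, under the 4,170 units limit — but (h) sets (g) aside: (h) is engaged — aggregate throughput is 5,080 units, below the 6,700 units limit. (i) would limit (h) — the compliance score is 75 points, meeting the 62 points threshold — but (j) sets (i) aside: (j) is engaged — the qualifying period is 150 days, less than the 160 days limit. (k) operates (a current Class B Waiver is held), but is displaced by (l): (l) operates against (k): the plant is within 200 m of a designated waterway. (a) is therefore removed.
Exception (b)'s conditions are all satisfied: assessed value is $94,500, below the $119,500 limit; a current Schedule C Notice is held; discharge is routed to a licensed treatment works. But applying paragraphs (m)–(n): (m) operates against (b): the baseline figure is 905, below the 916 limit. (n), which would lift (m), is not triggered — the Standing Waiver is not current. (b) is therefore removed.
Exception (c)'s conditions are all satisfied: a current Schedule B Registration is held; a current General Certificate is held; a current Tier B Notice is held. But: (o) applies — a current Schedule E Notice is held. (c) is therefore removed.
Exception (d) is satisfied on its face — the facility operates on a batch process; the reference index is 144, below the 153 limit; the reportable unit count is 52, less than the 61 limit. But: (p) operates against (d): a current Tier G Waiver is held. So (d) is unavailable.
Exception (e) does not apply: no General Permit is held.
No exception displaces § 81.

Yes — Greta's plant must register with the Waste Registry.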